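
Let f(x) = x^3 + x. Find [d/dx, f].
3 x^{2} + 1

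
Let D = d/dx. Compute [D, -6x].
-6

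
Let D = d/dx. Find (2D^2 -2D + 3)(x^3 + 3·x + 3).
3 x^{3} - 6 x^{2} + 21 x + 3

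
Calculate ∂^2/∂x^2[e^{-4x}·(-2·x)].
16 \left(1 - 2 x\right) e^{- 4 x}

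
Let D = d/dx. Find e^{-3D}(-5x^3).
- 5 x^{3} + 45 x^{2} - 135 x + 135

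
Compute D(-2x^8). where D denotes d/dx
- 16 x^{7}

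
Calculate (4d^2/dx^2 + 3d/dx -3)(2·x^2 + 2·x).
- 6 x^{2} + 6 x + 22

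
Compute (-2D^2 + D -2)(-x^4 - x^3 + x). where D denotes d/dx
2 x^{4} - 2 x^{3} + 21 x^{2} + 10 x + 1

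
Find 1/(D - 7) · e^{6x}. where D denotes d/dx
- e^{6 x}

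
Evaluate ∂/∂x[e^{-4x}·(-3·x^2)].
6 x \left(2 x - 1\right) e^{- 4 x}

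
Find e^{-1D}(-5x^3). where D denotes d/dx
- 5 x^{3} + 15 x^{2} - 15 x + 5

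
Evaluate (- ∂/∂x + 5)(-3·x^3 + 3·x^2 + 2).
- 15 x^{3} + 24 x^{2} - 6 x + 10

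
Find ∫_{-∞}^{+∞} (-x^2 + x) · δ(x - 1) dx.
0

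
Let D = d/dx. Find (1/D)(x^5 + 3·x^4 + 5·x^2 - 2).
\frac{x^{6}}{6} + \frac{3 x^{5}}{5} + \frac{5 x^{3}}{3} - 2 x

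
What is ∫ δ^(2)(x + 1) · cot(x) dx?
- \frac{2 \cot{\left(1 \right)}}{\sin^{2}{\left(1 \right)}}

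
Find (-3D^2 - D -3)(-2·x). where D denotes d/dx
6 x + 2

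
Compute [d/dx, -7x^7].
- 49 x^{6}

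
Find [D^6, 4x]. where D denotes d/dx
24D^{5}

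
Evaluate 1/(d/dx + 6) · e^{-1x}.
\frac{e^{- x}}{5}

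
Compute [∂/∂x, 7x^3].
21 x^{2}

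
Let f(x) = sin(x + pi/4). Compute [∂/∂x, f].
\cos{\left(x + \frac{\pi}{4} \right)}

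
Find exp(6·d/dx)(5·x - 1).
5 x + 29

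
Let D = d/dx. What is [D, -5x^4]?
- 20 x^{3}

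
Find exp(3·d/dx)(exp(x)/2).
\frac{e^{x + 3}}{2}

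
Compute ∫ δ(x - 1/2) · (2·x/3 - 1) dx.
- \frac{2}{3}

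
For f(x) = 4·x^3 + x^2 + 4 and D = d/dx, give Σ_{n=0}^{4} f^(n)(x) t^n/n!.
4 t^{3} + t^{2} \left(12 x + 1\right) + 2 t x \left(6 x + 1\right) + 4 x^{3} + x^{2} + 4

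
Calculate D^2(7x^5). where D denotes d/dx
140 x^{3}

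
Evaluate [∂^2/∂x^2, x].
2\frac{d}{dx}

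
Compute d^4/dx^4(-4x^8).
- 6720 x^{4}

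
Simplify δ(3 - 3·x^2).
\frac{\delta(x - 1) + \delta(x + 1)}{6}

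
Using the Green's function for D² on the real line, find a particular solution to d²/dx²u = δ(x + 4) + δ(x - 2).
\frac{|x + 4|}{2} + \frac{|x - 2|}{2}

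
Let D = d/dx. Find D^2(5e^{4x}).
80 e^{4 x}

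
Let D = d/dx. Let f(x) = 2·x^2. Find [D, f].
4 x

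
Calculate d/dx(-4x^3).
- 12 x^{2}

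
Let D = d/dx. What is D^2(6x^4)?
72 x^{2}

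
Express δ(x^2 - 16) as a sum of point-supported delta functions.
\frac{\delta(x - 4) + \delta(x + 4)}{8}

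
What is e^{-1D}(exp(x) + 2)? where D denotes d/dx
e^{x - 1} + 2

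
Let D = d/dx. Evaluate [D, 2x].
2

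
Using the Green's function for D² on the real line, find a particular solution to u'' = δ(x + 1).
\frac{|x + 1|}{2}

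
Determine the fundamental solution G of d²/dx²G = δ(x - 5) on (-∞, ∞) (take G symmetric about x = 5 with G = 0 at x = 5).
\frac{|x - 5|}{2}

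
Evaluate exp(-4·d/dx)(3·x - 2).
3 x - 14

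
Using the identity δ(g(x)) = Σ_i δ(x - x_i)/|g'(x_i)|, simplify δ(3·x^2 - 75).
\frac{\delta(x - 5) + \delta(x + 5)}{30}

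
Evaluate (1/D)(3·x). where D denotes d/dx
\frac{3 x^{2}}{2}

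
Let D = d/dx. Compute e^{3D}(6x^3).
6 x^{3} + 54 x^{2} + 162 x + 162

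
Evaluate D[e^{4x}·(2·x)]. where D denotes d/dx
\left(8 x + 2\right) e^{4 x}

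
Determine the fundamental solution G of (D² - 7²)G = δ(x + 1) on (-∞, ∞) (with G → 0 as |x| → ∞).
-\frac{e^{-7|x + 1|}}{14}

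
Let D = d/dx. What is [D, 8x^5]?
40 x^{4}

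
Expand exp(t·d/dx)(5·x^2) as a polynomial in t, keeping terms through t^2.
5 t^{2} + 10 t x + 5 x^{2}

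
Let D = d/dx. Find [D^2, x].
2D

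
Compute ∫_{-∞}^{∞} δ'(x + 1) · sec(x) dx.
\tan{\left(1 \right)} \sec{\left(1 \right)}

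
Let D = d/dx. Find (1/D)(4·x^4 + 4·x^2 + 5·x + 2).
\frac{4 x^{5}}{5} + \frac{4 x^{3}}{3} + \frac{5 x^{2}}{2} + 2 x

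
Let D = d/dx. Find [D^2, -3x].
-6D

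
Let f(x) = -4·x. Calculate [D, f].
-4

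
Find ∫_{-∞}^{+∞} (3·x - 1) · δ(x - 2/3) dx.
1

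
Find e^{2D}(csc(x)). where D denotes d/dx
\csc{\left(x + 2 \right)}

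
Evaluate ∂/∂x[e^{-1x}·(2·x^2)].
2 x \left(2 - x\right) e^{- x}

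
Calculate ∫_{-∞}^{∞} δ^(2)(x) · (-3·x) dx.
0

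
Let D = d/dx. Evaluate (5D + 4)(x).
4 x + 5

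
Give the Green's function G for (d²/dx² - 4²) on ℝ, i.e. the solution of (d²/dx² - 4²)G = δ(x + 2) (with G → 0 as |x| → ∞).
-\frac{e^{-4|x + 2|}}{8}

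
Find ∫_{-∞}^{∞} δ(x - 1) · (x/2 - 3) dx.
- \frac{5}{2}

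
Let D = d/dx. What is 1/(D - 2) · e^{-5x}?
- \frac{e^{- 5 x}}{7}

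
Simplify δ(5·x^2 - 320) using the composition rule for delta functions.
\frac{\delta(x - 8) + \delta(x + 8)}{80}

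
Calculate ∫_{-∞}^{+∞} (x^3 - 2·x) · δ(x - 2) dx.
4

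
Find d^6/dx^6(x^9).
60480 x^{3}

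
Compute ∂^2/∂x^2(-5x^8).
- 280 x^{6}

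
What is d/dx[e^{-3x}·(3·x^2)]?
3 x \left(2 - 3 x\right) e^{- 3 x}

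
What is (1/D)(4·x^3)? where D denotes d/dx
x^{4}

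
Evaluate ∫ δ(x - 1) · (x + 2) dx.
3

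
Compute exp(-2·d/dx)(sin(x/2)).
\sin{\left(\frac{x}{2} - 1 \right)}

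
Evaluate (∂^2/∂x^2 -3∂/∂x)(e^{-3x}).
18 e^{- 3 x}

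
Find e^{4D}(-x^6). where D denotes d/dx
- x^{6} - 24 x^{5} - 240 x^{4} - 1280 x^{3} - 3840 x^{2} - 6144 x - 4096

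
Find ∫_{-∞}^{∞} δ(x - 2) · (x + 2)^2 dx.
16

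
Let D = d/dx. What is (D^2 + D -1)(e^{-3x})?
5 e^{- 3 x}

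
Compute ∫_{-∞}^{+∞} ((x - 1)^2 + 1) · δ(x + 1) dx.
5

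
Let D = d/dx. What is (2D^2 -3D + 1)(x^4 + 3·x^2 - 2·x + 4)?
x^{4} - 12 x^{3} + 27 x^{2} - 20 x + 22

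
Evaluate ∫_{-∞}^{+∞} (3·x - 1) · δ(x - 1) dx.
2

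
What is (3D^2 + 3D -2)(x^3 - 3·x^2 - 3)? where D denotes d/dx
- 2 x^{3} + 15 x^{2} - 12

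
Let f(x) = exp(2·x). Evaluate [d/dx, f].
2 e^{2 x}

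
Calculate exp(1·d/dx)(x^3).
x^{3} + 3 x^{2} + 3 x + 1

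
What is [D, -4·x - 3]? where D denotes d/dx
-4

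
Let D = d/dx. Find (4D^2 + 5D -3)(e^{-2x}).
3 e^{- 2 x}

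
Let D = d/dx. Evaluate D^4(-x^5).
- 120 x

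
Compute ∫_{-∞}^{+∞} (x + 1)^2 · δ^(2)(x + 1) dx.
2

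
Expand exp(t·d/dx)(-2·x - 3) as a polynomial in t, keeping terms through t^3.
- 2 t - 2 x - 3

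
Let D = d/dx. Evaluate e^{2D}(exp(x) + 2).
e^{x + 2} + 2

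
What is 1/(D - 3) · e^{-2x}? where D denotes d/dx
- \frac{e^{- 2 x}}{5}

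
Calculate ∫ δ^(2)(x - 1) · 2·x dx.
0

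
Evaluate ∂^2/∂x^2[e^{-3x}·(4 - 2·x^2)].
2 \left(- 9 x^{2} + 12 x + 16\right) e^{- 3 x}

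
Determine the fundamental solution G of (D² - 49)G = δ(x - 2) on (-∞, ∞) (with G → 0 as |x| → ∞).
-\frac{e^{-7|x - 2|}}{14}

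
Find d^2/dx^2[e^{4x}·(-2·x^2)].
\left(- 32 x^{2} - 32 x - 4\right) e^{4 x}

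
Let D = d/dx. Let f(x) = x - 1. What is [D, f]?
1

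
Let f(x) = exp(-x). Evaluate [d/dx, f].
- e^{- x}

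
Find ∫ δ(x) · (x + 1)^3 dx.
1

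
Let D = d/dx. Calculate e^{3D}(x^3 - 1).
x^{3} + 9 x^{2} + 27 x + 26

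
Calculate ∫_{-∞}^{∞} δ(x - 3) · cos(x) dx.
\cos{\left(3 \right)}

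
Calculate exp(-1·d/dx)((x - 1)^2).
x^{2} - 4 x + 4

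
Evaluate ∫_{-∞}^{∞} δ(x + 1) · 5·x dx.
-5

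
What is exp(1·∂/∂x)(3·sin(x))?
3 \sin{\left(x + 1 \right)}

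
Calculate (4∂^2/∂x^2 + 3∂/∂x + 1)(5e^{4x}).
385 e^{4 x}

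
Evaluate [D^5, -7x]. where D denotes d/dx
-35D^{4}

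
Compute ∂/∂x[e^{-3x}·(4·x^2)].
4 x \left(2 - 3 x\right) e^{- 3 x}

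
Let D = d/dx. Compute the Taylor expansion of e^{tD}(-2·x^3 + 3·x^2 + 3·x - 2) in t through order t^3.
- 2 t^{3} + t^{2} \left(3 - 6 x\right) + 3 t \left(- 2 x^{2} + 2 x + 1\right) - 2 x^{3} + 3 x^{2} + 3 x - 2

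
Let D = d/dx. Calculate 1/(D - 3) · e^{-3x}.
- \frac{e^{- 3 x}}{6}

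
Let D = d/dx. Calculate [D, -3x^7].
- 21 x^{6}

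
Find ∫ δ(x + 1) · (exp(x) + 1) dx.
e^{-1} + 1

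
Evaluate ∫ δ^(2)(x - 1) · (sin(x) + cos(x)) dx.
- \sin{\left(1 \right)} - \cos{\left(1 \right)}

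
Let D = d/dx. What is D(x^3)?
3 x^{2}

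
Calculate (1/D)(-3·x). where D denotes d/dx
- \frac{3 x^{2}}{2}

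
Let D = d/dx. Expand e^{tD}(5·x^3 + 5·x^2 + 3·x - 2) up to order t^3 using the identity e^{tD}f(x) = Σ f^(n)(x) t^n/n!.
5 t^{3} + t^{2} \left(15 x + 5\right) + t \left(15 x^{2} + 10 x + 3\right) + 5 x^{3} + 5 x^{2} + 3 x - 2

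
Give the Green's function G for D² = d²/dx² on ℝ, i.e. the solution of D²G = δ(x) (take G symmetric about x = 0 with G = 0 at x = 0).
\frac{|x|}{2}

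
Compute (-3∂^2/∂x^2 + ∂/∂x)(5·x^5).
25 x^{3} \left(x - 12\right)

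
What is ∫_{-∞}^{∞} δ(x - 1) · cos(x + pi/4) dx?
\cos{\left(\frac{\pi}{4} + 1 \right)}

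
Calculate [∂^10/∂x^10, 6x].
60\frac{d^{9}}{dx^{9}}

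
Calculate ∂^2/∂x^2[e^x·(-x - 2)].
\left(- x - 4\right) e^{x}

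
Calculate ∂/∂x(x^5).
5 x^{4}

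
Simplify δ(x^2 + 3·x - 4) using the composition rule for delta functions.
\frac{\delta(x - 1) + \delta(x + 4)}{5}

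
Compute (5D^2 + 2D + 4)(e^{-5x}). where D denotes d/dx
119 e^{- 5 x}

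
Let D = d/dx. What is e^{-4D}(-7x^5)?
- 7 x^{5} + 140 x^{4} - 1120 x^{3} + 4480 x^{2} - 8960 x + 7168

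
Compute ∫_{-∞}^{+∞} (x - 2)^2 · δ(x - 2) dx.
0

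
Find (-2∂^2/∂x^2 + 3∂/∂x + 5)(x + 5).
5 x + 28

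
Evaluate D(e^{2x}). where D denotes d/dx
2 e^{2 x}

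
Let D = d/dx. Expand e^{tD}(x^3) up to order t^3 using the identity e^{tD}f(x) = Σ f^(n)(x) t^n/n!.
t^{3} + 3 t^{2} x + 3 t x^{2} + x^{3}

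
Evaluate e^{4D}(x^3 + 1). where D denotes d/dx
x^{3} + 12 x^{2} + 48 x + 65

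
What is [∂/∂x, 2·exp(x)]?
2 e^{x}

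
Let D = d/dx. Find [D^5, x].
5D^{4}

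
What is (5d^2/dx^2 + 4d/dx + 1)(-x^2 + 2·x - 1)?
- x^{2} - 6 x - 3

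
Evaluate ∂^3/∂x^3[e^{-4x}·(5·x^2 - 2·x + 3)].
8 \left(- 40 x^{2} + 76 x - 51\right) e^{- 4 x}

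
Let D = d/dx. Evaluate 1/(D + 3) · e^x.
\frac{e^{x}}{4}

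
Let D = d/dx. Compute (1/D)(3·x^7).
\frac{3 x^{8}}{8}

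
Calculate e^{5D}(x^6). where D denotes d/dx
x^{6} + 30 x^{5} + 375 x^{4} + 2500 x^{3} + 9375 x^{2} + 18750 x + 15625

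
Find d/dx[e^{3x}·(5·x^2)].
5 x \left(3 x + 2\right) e^{3 x}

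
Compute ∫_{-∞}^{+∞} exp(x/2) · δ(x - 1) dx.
e^{\frac{1}{2}}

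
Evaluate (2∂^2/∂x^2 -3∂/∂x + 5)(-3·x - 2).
- 15 x - 1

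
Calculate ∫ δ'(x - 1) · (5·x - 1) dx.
-5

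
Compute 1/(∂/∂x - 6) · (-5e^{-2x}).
\frac{5 e^{- 2 x}}{8}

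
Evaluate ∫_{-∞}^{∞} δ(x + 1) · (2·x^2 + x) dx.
1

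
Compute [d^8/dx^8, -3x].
-24\frac{d^{7}}{dx^{7}}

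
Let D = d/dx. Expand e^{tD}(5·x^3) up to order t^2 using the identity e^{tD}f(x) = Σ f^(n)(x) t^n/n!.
5 x \left(3 t^{2} + 3 t x + x^{2}\right)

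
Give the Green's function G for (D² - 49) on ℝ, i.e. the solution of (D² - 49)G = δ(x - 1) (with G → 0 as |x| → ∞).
-\frac{e^{-7|x - 1|}}{14}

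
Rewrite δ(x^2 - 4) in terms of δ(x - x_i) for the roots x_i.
\frac{\delta(x + 2) + \delta(x - 2)}{4}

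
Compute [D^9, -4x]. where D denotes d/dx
-36D^{8}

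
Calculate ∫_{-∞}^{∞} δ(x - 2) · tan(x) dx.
\tan{\left(2 \right)}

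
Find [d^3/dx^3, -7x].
-21\frac{d^{2}}{dx^{2}}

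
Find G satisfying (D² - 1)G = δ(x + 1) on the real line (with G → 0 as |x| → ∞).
-\frac{e^{-|x + 1|}}{2}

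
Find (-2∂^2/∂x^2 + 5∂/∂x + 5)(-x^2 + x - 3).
- 5 x^{2} - 5 x - 6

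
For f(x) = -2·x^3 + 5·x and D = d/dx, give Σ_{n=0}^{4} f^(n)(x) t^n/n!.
- 2 t^{3} - 6 t^{2} x - t \left(6 x^{2} - 5\right) - 2 x^{3} + 5 x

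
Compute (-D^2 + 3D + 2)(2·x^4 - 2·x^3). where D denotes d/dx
2 x \left(2 x^{3} + 10 x^{2} - 21 x + 6\right)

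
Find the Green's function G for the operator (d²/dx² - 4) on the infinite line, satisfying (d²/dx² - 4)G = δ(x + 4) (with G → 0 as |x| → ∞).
-\frac{e^{-2|x + 4|}}{4}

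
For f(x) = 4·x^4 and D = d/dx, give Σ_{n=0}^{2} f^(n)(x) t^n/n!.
4 x^{2} \left(6 t^{2} + 4 t x + x^{2}\right)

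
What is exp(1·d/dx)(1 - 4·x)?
- 4 x - 3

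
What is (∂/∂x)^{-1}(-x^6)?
- \frac{x^{7}}{7}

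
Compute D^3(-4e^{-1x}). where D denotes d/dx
4 e^{- x}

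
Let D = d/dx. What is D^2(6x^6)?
180 x^{4}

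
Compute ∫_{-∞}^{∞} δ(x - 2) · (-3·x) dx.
-6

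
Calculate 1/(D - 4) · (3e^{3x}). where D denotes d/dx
- 3 e^{3 x}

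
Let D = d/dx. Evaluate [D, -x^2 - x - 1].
- 2 x - 1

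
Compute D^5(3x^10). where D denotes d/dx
90720 x^{5}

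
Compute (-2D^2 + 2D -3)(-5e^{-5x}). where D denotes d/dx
315 e^{- 5 x}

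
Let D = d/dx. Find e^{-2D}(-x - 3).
- x - 1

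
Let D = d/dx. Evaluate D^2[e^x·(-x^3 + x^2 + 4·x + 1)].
\left(- x^{3} - 5 x^{2} + 2 x + 11\right) e^{x}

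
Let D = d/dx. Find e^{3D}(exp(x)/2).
\frac{e^{x + 3}}{2}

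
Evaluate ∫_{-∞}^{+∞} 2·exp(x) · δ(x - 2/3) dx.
2 e^{\frac{2}{3}}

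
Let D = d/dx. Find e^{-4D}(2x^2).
2 x^{2} - 16 x + 32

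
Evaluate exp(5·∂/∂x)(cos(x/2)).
\cos{\left(\frac{x}{2} + \frac{5}{2} \right)}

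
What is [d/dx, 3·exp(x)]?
3 e^{x}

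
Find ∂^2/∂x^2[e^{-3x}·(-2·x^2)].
2 \left(- 9 x^{2} + 12 x - 2\right) e^{- 3 x}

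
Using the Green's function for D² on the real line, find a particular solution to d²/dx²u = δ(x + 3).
\frac{|x + 3|}{2}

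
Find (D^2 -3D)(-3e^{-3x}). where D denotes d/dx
- 54 e^{- 3 x}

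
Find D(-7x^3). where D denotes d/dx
- 21 x^{2}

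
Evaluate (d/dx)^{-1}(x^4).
\frac{x^{5}}{5}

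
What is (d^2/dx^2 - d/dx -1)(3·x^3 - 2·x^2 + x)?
- 3 x^{3} - 7 x^{2} + 21 x - 5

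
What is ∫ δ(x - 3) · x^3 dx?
27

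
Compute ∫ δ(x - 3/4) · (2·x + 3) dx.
\frac{9}{2}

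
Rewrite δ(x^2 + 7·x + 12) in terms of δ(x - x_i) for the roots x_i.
\frac{\delta(x + 3) + \delta(x + 4)}{1}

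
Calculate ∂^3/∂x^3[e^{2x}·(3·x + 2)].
\left(24 x + 52\right) e^{2 x}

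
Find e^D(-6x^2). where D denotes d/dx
- 6 x^{2} - 12 x - 6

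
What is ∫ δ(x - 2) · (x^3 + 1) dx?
9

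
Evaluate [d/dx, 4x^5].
20 x^{4}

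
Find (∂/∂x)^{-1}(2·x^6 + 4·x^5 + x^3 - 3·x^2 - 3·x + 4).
\frac{2 x^{7}}{7} + \frac{2 x^{6}}{3} + \frac{x^{4}}{4} - x^{3} - \frac{3 x^{2}}{2} + 4 x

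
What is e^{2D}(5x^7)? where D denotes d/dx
5 x^{7} + 70 x^{6} + 420 x^{5} + 1400 x^{4} + 2800 x^{3} + 3360 x^{2} + 2240 x + 640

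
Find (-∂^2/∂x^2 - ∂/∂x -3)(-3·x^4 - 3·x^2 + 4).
9 x^{4} + 12 x^{3} + 45 x^{2} + 6 x - 6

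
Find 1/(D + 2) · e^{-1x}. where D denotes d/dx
e^{- x}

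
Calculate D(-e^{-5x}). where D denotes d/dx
5 e^{- 5 x}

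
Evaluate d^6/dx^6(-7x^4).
0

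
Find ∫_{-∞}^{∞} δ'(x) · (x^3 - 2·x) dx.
2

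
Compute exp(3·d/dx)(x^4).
x^{4} + 12 x^{3} + 54 x^{2} + 108 x + 81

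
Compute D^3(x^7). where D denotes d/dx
210 x^{4}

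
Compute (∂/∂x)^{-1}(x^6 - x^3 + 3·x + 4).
\frac{x^{7}}{7} - \frac{x^{4}}{4} + \frac{3 x^{2}}{2} + 4 x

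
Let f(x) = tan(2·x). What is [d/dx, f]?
\frac{2}{\cos^{2}{\left(2 x \right)}}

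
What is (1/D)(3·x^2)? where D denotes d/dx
x^{3}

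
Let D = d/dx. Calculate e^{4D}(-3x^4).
- 3 x^{4} - 48 x^{3} - 288 x^{2} - 768 x - 768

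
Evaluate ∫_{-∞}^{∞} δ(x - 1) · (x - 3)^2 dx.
4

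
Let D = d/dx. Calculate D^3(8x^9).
4032 x^{6}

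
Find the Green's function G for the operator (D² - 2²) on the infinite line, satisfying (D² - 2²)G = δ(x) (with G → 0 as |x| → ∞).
-\frac{e^{-2|x|}}{4}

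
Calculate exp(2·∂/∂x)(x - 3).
x - 1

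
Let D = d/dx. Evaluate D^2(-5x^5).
- 100 x^{3}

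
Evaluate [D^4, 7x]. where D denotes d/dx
28D^{3}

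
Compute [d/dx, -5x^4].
- 20 x^{3}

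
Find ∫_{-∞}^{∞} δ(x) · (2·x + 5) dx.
5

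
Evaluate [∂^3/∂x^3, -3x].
-9\frac{d^{2}}{dx^{2}}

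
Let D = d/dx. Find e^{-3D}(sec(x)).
\sec{\left(x - 3 \right)}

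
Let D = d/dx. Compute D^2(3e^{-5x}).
75 e^{- 5 x}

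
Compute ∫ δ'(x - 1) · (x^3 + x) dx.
-4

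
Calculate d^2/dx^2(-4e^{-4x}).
- 64 e^{- 4 x}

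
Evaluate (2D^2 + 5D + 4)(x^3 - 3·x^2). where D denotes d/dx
4 x^{3} + 3 x^{2} - 18 x - 12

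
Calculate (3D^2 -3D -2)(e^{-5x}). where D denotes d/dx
88 e^{- 5 x}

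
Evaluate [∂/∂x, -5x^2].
- 10 x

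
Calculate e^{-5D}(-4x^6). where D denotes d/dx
- 4 x^{6} + 120 x^{5} - 1500 x^{4} + 10000 x^{3} - 37500 x^{2} + 75000 x - 62500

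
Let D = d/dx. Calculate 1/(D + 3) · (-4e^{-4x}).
4 e^{- 4 x}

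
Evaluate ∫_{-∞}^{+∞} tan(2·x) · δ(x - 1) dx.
\tan{\left(2 \right)}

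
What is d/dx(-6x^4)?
- 24 x^{3}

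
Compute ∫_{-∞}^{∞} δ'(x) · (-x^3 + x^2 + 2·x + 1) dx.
-2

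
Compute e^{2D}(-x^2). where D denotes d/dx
- x^{2} - 4 x - 4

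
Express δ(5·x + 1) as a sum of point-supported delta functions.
\frac{\delta(x + 1/5)}{5}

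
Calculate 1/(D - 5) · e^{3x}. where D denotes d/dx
- \frac{e^{3 x}}{2}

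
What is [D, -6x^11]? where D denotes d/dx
- 66 x^{10}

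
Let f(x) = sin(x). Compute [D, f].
\cos{\left(x \right)}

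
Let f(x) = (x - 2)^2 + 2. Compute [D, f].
2 x - 4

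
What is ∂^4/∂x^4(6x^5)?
720 x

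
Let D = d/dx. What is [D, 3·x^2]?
6 x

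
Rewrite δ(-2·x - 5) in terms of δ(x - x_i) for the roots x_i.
\frac{\delta(x + 5/2)}{2}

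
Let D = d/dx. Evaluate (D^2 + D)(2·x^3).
6 x \left(x + 2\right)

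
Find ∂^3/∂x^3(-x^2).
0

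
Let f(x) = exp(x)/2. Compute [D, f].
\frac{e^{x}}{2}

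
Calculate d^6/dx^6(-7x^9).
- 423360 x^{3}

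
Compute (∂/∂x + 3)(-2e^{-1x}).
- 4 e^{- x}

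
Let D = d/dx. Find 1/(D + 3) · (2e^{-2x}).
2 e^{- 2 x}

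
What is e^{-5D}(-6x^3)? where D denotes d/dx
- 6 x^{3} + 90 x^{2} - 450 x + 750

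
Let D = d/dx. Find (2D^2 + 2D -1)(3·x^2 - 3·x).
- 3 x^{2} + 15 x + 6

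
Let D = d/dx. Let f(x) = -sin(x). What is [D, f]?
- \cos{\left(x \right)}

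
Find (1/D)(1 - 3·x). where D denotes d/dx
- \frac{3 x^{2}}{2} + x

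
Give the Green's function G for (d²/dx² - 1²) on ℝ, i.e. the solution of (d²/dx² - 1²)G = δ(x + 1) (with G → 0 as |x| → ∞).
-\frac{e^{-|x + 1|}}{2}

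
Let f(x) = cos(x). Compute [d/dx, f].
- \sin{\left(x \right)}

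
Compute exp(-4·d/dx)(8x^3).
8 x^{3} - 96 x^{2} + 384 x - 512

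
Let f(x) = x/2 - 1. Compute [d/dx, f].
\frac{1}{2}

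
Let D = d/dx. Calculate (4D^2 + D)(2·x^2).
4 x + 16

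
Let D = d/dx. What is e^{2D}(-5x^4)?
- 5 x^{4} - 40 x^{3} - 120 x^{2} - 160 x - 80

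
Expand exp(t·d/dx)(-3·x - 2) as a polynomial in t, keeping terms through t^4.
- 3 t - 3 x - 2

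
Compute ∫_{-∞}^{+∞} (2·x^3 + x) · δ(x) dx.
0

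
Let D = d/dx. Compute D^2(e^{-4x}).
16 e^{- 4 x}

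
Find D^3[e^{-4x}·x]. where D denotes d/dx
16 \left(3 - 4 x\right) e^{- 4 x}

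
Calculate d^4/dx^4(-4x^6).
- 1440 x^{2}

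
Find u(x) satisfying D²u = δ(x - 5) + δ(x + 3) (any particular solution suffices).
\frac{|x - 5|}{2} + \frac{|x + 3|}{2}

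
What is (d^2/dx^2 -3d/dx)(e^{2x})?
- 2 e^{2 x}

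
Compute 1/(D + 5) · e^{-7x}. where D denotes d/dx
- \frac{e^{- 7 x}}{2}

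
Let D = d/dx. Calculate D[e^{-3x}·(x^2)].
x \left(2 - 3 x\right) e^{- 3 x}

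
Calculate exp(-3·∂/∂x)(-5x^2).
- 5 x^{2} + 30 x - 45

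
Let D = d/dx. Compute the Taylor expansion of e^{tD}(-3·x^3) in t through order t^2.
3 x \left(- 3 t^{2} - 3 t x - x^{2}\right)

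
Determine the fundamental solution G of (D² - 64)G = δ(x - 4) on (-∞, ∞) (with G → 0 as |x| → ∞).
-\frac{e^{-8|x - 4|}}{16}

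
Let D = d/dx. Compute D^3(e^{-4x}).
- 64 e^{- 4 x}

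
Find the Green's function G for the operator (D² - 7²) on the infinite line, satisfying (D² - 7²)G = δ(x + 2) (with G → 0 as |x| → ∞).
-\frac{e^{-7|x + 2|}}{14}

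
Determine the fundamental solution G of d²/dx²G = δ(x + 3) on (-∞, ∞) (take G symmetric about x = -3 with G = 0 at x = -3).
\frac{|x + 3|}{2}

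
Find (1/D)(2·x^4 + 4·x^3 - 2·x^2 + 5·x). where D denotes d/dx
\frac{2 x^{5}}{5} + x^{4} - \frac{2 x^{3}}{3} + \frac{5 x^{2}}{2}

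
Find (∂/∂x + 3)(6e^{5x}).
48 e^{5 x}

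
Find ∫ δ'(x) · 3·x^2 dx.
0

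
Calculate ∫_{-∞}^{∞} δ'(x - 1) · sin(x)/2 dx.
- \frac{\cos{\left(1 \right)}}{2}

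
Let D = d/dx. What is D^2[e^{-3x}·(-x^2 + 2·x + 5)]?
\left(- 9 x^{2} + 30 x + 31\right) e^{- 3 x}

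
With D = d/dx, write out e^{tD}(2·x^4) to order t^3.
2 x \left(4 t^{3} + 6 t^{2} x + 4 t x^{2} + x^{3}\right)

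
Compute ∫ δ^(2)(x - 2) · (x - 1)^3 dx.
6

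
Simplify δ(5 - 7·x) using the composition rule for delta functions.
\frac{\delta(x - 5/7)}{7}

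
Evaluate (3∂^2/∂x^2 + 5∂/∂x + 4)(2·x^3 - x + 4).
8 x^{3} + 30 x^{2} + 32 x + 11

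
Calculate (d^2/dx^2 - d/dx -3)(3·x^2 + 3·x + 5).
- 9 x^{2} - 15 x - 12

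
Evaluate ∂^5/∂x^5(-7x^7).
- 17640 x^{2}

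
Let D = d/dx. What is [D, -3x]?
-3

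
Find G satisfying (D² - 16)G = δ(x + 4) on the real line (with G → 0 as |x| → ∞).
-\frac{e^{-4|x + 4|}}{8}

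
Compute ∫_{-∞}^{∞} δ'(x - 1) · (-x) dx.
1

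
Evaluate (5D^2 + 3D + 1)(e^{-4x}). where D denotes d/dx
69 e^{- 4 x}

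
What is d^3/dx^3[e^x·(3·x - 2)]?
\left(3 x + 7\right) e^{x}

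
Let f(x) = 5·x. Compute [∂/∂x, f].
5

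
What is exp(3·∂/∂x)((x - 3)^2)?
x^{2}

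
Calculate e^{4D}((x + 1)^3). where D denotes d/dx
x^{3} + 15 x^{2} + 75 x + 125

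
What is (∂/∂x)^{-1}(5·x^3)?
\frac{5 x^{4}}{4}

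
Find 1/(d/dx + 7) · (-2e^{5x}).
- \frac{e^{5 x}}{6}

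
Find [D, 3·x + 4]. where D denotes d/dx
3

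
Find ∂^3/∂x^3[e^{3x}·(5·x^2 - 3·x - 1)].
\left(135 x^{2} + 189 x - 18\right) e^{3 x}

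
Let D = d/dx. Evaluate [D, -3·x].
-3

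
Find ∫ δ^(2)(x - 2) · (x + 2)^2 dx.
2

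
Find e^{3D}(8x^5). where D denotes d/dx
8 x^{5} + 120 x^{4} + 720 x^{3} + 2160 x^{2} + 3240 x + 1944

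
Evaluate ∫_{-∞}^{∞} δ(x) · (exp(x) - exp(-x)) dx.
0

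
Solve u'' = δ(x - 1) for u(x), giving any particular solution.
\frac{|x - 1|}{2}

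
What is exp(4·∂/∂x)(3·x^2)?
3 x^{2} + 24 x + 48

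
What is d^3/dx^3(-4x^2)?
0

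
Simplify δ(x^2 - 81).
\frac{\delta(x - 9) + \delta(x + 9)}{18}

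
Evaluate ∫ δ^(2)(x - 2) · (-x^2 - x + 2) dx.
-2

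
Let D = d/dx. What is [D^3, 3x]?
9D^{2}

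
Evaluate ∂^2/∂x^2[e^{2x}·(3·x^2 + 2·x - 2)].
\left(12 x^{2} + 32 x + 6\right) e^{2 x}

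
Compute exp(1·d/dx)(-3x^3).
- 3 x^{3} - 9 x^{2} - 9 x - 3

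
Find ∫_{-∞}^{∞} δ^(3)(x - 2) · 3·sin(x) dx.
3 \cos{\left(2 \right)}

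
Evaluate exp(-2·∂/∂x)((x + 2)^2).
x^{2}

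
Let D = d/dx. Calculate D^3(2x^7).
420 x^{4}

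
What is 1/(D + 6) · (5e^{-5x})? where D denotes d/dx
5 e^{- 5 x}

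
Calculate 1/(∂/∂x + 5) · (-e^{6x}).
- \frac{e^{6 x}}{11}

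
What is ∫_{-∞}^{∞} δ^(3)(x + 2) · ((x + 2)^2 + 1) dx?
0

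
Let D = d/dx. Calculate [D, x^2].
2 x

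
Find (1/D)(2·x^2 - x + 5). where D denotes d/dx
\frac{2 x^{3}}{3} - \frac{x^{2}}{2} + 5 x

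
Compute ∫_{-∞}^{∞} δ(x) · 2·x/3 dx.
0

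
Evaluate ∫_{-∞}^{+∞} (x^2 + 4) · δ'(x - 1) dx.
-2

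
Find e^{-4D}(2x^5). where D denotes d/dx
2 x^{5} - 40 x^{4} + 320 x^{3} - 1280 x^{2} + 2560 x - 2048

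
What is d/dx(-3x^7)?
- 21 x^{6}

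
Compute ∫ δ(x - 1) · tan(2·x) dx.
\tan{\left(2 \right)}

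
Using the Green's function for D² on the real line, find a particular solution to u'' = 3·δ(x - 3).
\frac{3|x - 3|}{2}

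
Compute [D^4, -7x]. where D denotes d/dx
-28D^{3}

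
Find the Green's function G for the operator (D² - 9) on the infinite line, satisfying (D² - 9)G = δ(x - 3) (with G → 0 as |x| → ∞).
-\frac{e^{-3|x - 3|}}{6}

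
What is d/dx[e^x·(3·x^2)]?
3 x \left(x + 2\right) e^{x}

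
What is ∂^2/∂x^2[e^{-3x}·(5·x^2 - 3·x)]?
\left(45 x^{2} - 87 x + 28\right) e^{- 3 x}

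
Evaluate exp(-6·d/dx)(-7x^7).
- 7 x^{7} + 294 x^{6} - 5292 x^{5} + 52920 x^{4} - 317520 x^{3} + 1143072 x^{2} - 2286144 x + 1959552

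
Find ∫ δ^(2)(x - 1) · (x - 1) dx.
0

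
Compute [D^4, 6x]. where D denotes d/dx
24D^{3}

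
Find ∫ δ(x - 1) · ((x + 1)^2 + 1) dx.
5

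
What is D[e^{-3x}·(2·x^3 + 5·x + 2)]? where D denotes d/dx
\left(- 6 x^{3} + 6 x^{2} - 15 x - 1\right) e^{- 3 x}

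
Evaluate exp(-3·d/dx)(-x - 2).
1 - x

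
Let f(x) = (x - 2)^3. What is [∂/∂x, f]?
3 \left(x - 2\right)^{2}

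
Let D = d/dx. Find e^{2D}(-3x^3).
- 3 x^{3} - 18 x^{2} - 36 x - 24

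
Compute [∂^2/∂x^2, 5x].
10\frac{d}{dx}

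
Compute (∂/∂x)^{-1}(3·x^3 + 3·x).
\frac{3 x^{4}}{4} + \frac{3 x^{2}}{2}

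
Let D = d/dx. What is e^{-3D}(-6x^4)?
- 6 x^{4} + 72 x^{3} - 324 x^{2} + 648 x - 486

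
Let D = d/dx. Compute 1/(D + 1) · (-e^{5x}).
- \frac{e^{5 x}}{6}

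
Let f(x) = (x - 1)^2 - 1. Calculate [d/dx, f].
2 x - 2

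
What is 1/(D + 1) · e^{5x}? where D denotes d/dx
\frac{e^{5 x}}{6}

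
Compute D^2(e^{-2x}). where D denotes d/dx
4 e^{- 2 x}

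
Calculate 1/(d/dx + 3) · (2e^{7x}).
\frac{e^{7 x}}{5}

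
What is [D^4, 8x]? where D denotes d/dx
32D^{3}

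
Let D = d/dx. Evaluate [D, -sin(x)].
- \cos{\left(x \right)}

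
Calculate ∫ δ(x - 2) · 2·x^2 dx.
8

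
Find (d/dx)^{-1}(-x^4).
- \frac{x^{5}}{5}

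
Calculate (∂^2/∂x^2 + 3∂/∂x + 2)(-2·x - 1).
- 4 x - 8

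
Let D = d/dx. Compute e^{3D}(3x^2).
3 x^{2} + 18 x + 27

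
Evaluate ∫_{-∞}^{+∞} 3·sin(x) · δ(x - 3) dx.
3 \sin{\left(3 \right)}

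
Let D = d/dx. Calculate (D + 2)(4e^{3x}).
20 e^{3 x}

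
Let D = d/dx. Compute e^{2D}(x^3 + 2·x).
x^{3} + 6 x^{2} + 14 x + 12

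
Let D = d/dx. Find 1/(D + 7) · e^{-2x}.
\frac{e^{- 2 x}}{5}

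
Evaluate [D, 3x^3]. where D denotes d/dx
9 x^{2}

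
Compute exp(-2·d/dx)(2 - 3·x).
8 - 3 x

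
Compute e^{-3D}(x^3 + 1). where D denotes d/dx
x^{3} - 9 x^{2} + 27 x - 26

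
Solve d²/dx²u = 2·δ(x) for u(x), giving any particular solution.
|x|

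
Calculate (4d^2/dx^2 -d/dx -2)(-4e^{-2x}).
- 64 e^{- 2 x}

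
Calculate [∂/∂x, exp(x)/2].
\frac{e^{x}}{2}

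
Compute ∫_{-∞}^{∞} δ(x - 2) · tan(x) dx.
\tan{\left(2 \right)}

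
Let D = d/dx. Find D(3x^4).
12 x^{3}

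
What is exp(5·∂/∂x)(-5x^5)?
- 5 x^{5} - 125 x^{4} - 1250 x^{3} - 6250 x^{2} - 15625 x - 15625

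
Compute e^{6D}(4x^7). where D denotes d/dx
4 x^{7} + 168 x^{6} + 3024 x^{5} + 30240 x^{4} + 181440 x^{3} + 653184 x^{2} + 1306368 x + 1119744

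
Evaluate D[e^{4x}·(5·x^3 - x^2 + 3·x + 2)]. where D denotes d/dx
\left(20 x^{3} + 11 x^{2} + 10 x + 11\right) e^{4 x}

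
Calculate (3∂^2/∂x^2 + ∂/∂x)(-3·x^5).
15 x^{3} \left(- x - 12\right)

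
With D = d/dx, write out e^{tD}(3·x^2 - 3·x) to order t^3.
3 t^{2} + 3 t \left(2 x - 1\right) + 3 x^{2} - 3 x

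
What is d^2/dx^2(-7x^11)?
- 770 x^{9}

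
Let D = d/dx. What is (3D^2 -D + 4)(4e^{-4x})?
224 e^{- 4 x}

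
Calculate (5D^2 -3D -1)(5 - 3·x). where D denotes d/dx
3 x + 4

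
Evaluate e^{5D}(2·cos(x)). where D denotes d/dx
2 \cos{\left(x + 5 \right)}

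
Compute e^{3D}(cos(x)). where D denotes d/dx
\cos{\left(x + 3 \right)}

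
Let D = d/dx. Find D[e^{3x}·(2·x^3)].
6 x^{2} \left(x + 1\right) e^{3 x}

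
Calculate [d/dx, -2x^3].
- 6 x^{2}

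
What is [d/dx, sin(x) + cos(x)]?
- \sin{\left(x \right)} + \cos{\left(x \right)}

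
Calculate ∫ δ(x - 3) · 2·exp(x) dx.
2 e^{3}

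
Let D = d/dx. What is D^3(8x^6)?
960 x^{3}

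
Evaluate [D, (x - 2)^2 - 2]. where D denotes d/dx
2 x - 4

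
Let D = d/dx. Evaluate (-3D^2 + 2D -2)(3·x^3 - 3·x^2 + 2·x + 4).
- 6 x^{3} + 24 x^{2} - 70 x + 14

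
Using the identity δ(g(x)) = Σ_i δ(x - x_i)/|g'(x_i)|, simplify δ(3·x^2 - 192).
\frac{\delta(x - 8) + \delta(x + 8)}{48}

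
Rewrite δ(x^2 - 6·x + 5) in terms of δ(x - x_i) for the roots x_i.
\frac{\delta(x - 1) + \delta(x - 5)}{4}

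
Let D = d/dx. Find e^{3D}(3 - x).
- x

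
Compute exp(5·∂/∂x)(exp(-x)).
e^{- x - 5}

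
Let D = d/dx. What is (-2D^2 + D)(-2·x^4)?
8 x^{2} \left(6 - x\right)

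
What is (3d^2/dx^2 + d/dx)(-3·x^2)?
- 6 x - 18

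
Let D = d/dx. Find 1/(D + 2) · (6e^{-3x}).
- 6 e^{- 3 x}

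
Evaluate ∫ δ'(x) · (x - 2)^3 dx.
-12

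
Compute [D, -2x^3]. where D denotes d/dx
- 6 x^{2}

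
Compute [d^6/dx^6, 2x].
12\frac{d^{5}}{dx^{5}}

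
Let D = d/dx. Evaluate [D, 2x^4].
8 x^{3}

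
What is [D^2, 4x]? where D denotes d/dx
8D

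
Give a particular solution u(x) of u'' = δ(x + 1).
\frac{|x + 1|}{2}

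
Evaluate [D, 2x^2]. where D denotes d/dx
4 x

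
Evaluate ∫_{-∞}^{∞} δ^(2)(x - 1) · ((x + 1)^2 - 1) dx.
2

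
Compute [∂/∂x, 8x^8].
64 x^{7}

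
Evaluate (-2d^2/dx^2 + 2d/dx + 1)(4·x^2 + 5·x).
4 x^{2} + 21 x - 6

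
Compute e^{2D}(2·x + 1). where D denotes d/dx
2 x + 5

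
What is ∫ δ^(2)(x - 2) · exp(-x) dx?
e^{-2}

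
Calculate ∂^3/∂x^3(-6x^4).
- 144 x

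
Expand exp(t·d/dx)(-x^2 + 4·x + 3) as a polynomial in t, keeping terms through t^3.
- t^{2} - 2 t \left(x - 2\right) - x^{2} + 4 x + 3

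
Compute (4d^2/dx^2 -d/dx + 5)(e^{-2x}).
23 e^{- 2 x}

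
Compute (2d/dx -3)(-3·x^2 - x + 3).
9 x^{2} - 9 x - 11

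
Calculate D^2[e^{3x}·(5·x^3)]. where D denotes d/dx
15 x \left(3 x^{2} + 6 x + 2\right) e^{3 x}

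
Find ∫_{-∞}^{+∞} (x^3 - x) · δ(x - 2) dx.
6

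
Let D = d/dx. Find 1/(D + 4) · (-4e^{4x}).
- \frac{e^{4 x}}{2}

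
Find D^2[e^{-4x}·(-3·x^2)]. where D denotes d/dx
6 \left(- 8 x^{2} + 8 x - 1\right) e^{- 4 x}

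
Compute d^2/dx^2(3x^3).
18 x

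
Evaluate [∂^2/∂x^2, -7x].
-14\frac{d}{dx}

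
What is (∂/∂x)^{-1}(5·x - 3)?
\frac{5 x^{2}}{2} - 3 x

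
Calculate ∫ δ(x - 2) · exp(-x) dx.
e^{-2}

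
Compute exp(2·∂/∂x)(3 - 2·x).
- 2 x - 1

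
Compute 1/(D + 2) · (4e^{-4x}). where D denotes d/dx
- 2 e^{- 4 x}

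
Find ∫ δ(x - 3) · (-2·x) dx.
-6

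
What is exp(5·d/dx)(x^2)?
x^{2} + 10 x + 25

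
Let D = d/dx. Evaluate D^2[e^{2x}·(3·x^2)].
\left(12 x^{2} + 24 x + 6\right) e^{2 x}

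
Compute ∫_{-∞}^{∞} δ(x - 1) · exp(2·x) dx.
e^{2}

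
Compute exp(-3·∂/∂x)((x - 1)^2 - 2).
x^{2} - 8 x + 14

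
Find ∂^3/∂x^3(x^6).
120 x^{3}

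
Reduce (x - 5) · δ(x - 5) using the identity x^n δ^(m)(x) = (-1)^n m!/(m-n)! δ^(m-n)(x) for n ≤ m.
0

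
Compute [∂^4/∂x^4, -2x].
-8\frac{d^{3}}{dx^{3}}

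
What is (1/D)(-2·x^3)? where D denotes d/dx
- \frac{x^{4}}{2}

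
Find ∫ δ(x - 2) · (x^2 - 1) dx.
3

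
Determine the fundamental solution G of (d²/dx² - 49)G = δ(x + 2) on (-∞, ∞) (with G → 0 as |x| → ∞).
-\frac{e^{-7|x + 2|}}{14}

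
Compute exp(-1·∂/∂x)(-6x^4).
- 6 x^{4} + 24 x^{3} - 36 x^{2} + 24 x - 6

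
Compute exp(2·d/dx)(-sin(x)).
- \sin{\left(x + 2 \right)}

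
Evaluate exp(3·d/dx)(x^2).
x^{2} + 6 x + 9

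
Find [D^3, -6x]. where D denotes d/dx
-18D^{2}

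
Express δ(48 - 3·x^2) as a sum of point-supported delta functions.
\frac{\delta(x - 4) + \delta(x + 4)}{24}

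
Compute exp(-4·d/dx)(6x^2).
6 x^{2} - 48 x + 96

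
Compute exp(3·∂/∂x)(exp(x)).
e^{x + 3}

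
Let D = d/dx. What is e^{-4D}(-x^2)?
- x^{2} + 8 x - 16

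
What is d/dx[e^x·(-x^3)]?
x^{2} \left(- x - 3\right) e^{x}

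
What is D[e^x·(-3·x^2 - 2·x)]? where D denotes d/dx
\left(- 3 x^{2} - 8 x - 2\right) e^{x}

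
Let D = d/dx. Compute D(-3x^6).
- 18 x^{5}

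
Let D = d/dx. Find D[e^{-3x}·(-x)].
\left(3 x - 1\right) e^{- 3 x}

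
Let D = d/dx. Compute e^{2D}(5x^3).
5 x^{3} + 30 x^{2} + 60 x + 40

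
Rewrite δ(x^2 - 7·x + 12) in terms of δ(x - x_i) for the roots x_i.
\frac{\delta(x - 3) + \delta(x - 4)}{1}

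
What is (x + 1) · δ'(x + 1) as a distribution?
-\delta(x + 1)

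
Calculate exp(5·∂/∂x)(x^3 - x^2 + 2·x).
x^{3} + 14 x^{2} + 67 x + 110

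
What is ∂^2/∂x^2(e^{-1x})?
e^{- x}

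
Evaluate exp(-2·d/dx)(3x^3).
3 x^{3} - 18 x^{2} + 36 x - 24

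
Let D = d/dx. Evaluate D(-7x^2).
- 14 x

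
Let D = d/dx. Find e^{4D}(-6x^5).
- 6 x^{5} - 120 x^{4} - 960 x^{3} - 3840 x^{2} - 7680 x - 6144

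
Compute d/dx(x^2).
2 x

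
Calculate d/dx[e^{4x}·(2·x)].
\left(8 x + 2\right) e^{4 x}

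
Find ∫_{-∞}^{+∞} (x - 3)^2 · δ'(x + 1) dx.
8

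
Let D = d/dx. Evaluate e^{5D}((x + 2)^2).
x^{2} + 14 x + 49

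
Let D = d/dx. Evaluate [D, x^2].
2 x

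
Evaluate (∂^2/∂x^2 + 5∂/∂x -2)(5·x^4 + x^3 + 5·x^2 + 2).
- 10 x^{4} + 98 x^{3} + 65 x^{2} + 56 x + 6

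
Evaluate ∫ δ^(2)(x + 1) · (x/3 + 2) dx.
0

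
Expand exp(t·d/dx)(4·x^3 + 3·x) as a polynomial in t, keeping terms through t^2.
12 t^{2} x + 3 t \left(4 x^{2} + 1\right) + 4 x^{3} + 3 x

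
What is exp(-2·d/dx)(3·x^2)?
3 x^{2} - 12 x + 12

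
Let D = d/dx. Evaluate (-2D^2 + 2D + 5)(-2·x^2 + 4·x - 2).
- 10 x^{2} + 12 x + 6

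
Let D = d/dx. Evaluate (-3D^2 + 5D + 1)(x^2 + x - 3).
x^{2} + 11 x - 4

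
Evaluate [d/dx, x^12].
12 x^{11}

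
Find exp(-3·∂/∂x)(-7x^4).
- 7 x^{4} + 84 x^{3} - 378 x^{2} + 756 x - 567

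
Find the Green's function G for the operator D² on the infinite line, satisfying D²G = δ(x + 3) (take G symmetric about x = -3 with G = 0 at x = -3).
\frac{|x + 3|}{2}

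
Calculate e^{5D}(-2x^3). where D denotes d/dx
- 2 x^{3} - 30 x^{2} - 150 x - 250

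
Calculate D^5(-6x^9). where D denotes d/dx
- 90720 x^{4}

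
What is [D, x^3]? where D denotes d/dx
3 x^{2}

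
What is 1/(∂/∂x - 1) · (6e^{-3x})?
- \frac{3 e^{- 3 x}}{2}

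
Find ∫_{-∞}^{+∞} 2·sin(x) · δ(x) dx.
0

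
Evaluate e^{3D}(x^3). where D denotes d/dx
x^{3} + 9 x^{2} + 27 x + 27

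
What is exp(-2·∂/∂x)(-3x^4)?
- 3 x^{4} + 24 x^{3} - 72 x^{2} + 96 x - 48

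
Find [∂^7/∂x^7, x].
7\frac{d^{6}}{dx^{6}}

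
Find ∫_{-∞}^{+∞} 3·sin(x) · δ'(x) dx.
-3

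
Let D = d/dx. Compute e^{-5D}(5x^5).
5 x^{5} - 125 x^{4} + 1250 x^{3} - 6250 x^{2} + 15625 x - 15625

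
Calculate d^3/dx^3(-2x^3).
-12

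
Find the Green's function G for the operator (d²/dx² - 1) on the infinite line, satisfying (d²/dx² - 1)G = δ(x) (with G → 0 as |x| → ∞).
-\frac{e^{-|x|}}{2}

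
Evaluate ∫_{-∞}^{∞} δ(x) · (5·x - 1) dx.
-1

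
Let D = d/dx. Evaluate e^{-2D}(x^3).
x^{3} - 6 x^{2} + 12 x - 8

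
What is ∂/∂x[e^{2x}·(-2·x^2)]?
4 x \left(- x - 1\right) e^{2 x}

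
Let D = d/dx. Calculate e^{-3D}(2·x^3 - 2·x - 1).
2 x^{3} - 18 x^{2} + 52 x - 49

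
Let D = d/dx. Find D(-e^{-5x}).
5 e^{- 5 x}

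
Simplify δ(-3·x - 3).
\frac{\delta(x + 1)}{3}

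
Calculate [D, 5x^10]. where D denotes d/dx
50 x^{9}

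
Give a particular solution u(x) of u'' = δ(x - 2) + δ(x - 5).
\frac{|x - 2|}{2} + \frac{|x - 5|}{2}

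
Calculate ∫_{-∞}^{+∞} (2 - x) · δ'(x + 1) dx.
1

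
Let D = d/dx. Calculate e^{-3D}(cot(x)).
\cot{\left(x - 3 \right)}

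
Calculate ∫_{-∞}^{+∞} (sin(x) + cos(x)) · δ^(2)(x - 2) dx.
- \sin{\left(2 \right)} - \cos{\left(2 \right)}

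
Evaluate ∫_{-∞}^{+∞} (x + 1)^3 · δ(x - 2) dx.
27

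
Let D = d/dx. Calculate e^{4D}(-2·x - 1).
- 2 x - 9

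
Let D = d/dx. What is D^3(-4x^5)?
- 240 x^{2}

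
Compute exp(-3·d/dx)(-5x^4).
- 5 x^{4} + 60 x^{3} - 270 x^{2} + 540 x - 405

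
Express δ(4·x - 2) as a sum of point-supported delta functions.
\frac{\delta(x - 1/2)}{4}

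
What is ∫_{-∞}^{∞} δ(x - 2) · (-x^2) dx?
-4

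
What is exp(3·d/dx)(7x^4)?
7 x^{4} + 84 x^{3} + 378 x^{2} + 756 x + 567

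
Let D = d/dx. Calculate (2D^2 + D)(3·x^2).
6 x + 12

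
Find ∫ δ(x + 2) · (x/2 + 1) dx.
0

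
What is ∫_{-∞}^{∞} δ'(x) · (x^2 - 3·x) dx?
3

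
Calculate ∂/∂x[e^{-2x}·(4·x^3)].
x^{2} \left(12 - 8 x\right) e^{- 2 x}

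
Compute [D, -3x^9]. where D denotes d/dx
- 27 x^{8}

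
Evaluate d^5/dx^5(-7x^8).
- 47040 x^{3}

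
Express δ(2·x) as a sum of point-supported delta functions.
\frac{\delta(x)}{2}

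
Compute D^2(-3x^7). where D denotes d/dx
- 126 x^{5}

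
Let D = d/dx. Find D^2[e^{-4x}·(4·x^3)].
8 x \left(8 x^{2} - 12 x + 3\right) e^{- 4 x}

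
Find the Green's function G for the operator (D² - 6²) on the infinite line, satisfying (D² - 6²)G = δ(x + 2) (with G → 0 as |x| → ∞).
-\frac{e^{-6|x + 2|}}{12}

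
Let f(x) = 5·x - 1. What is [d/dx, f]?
5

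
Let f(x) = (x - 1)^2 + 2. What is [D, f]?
2 x - 2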